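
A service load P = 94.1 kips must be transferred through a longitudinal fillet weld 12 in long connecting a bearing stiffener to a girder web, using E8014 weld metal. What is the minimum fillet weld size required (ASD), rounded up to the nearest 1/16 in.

w = 1/2 in

E80XX → F_EXX = 80 ksi.
Total weld length L = 12 in.
Required throat t_e = P × Ω / (0.6 F_EXX × L) = 94.1 × 2.0 / (0.6 × 80 × 12) = 0.3267 in.
Required leg w = t_e / 0.707 = 0.4621 in → use 1/2 in.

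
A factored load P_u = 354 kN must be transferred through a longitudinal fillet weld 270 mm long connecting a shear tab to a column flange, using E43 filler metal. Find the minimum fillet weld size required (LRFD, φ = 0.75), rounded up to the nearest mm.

E43XX → F_EXX = 430 MPa.
Total weld length L = 270 mm.
Required throat t_e = P_u / (φ × 0.6 F_EXX × L) = 354 / (0.75 × 0.6 × 430 × 270 × 10⁻³) = 6.776 mm.
Required leg w = t_e / 0.707 = 9.584 mm → use 10 mm.

w = 10 mm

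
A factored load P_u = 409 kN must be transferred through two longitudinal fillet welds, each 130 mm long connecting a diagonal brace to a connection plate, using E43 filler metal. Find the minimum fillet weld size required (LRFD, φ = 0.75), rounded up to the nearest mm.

w = 12 mm

E43XX → F_EXX = 430 MPa.
Total weld length L = 260 mm.
Required throat t_e = P_u / (φ × 0.6 F_EXX × L) = 409 / (0.75 × 0.6 × 430 × 260 × 10⁻³) = 8.13 mm.
Required leg w = t_e / 0.707 = 11.5 mm → use 12 mm.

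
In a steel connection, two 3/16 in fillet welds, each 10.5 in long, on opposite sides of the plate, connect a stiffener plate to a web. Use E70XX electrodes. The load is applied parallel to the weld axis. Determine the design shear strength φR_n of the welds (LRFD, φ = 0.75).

E70XX → F_EXX = 70 ksi.
Effective throat t_e = 0.707 × 0.1875 = 0.1326 in.
Total length L = 21 in; A_we = 0.1326 × 21 = 2.784 in².
F_nw = 0.6 F_EXX = 0.6 × 70 = 42 ksi.
φR_n = 0.75 × 42 × 2.784 = 87.69 kips.

φR_n ≈ 87.7 kips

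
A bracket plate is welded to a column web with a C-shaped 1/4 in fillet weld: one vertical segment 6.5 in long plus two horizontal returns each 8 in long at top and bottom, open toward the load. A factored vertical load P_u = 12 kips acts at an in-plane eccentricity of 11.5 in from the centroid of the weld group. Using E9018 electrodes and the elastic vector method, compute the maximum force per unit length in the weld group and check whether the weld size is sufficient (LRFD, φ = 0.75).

E90XX → F_EXX = 90 ksi.
Total weld length L_w = 22.5 in. Treat welds as unit-width lines.
Centroid: x̄ = 2×8×4 / 22.5 = 2.844 in from the vertical weld.
Polar moment about centroid: J = I_x + I_y = [6.5³/12 + 2×8×3.25²] + [6.5×2.844² + 2(8³/12 + 8×1.156²)] = 351.2 in³.
Direct shear f_v = P/L_w = 12 / 22.5 = 0.5333 kip/in (vertical).
Torsion M = P·e = 12 × 11.5 = 138 kip·in.
Critical point at (x, y) = (5.156, 3.25) from centroid. f_tx = M·y/J = 1.277 kip/in; f_ty = M·x/J = 2.026 kip/in.
Resultant f_max = √[f_tx² + (f_v + f_ty)²] = √[1.277² + (0.5333 + 2.026)²] = 2.86 kip/in.
Capacity per unit length: φr_n = 0.75 × 0.6 × 90 × (0.707 × 0.25) = 7.158 kip/in.
2.86 ≤ 7.158 → adequate.

f_max ≈ 2.86 kip/in; adequate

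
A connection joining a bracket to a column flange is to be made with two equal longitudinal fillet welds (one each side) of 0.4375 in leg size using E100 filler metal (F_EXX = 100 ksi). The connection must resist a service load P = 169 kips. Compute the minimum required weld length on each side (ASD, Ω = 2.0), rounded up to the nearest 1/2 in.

L = 9.5 in on each side

Throat t_e = 0.707 × 0.4375 = 0.3093 in.
r_n/Ω = (0.6 × 100 × 0.3093) / 2.0 = 9.279 kip/in.
L_req = P / (r_n/Ω) = 169 / 9.279 = 18.21 in total.
Per side: 18.21 / 2 = 9.106 in.
Round up → use L = 9.5 in on each side.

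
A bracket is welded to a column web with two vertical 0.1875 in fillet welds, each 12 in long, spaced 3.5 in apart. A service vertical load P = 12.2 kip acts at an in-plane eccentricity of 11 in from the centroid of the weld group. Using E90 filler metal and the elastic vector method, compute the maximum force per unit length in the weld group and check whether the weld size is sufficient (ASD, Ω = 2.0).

f_max ≈ 2.51 kip/in; adequate

E90XX → F_EXX = 90 ksi.
Total weld length L_w = 24 in. Treat welds as unit-width lines.
Polar moment about centroid: J = 2[d³/12 + d(b/2)²] = 2[12³/12 + 12×1.75²] = 361.5 in³.
Direct shear f_v = P/L_w = 12.2 / 24 = 0.5083 kip/in (vertical).
Torsion M = P·e = 12.2 × 11 = 134.2 kip·in.
Critical point at (x, y) = (1.75, 6) from centroid. f_tx = M·y/J = 2.227 kip/in; f_ty = M·x/J = 0.6497 kip/in.
Resultant f_max = √[f_tx² + (f_v + f_ty)²] = √[2.227² + (0.5083 + 0.6497)²] = 2.51 kip/in.
Capacity per unit length: r_n/Ω = (1/2.0) × 0.6 × 90 × (0.707 × 0.1875) = 3.579 kip/in.
2.51 ≤ 3.579 → adequate.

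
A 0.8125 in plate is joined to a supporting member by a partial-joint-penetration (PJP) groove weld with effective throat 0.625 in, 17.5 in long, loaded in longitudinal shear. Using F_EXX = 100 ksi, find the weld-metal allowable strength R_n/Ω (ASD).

R_n/Ω ≈ 328 kip

Effective throat (given) t_e = 0.625 in.
A_we = 0.625 × 17.5 = 10.94 in².
F_nw = 0.6 F_EXX = 60 ksi.
R_n/Ω = (60 × 10.94) / 2.0 = 328.1 kip.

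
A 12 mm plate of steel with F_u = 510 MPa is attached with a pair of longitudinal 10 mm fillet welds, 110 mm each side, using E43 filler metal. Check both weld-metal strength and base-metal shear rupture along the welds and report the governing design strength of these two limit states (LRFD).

E43XX → F_EXX = 430 MPa.
t_e = 0.707 × 10 = 7.07 mm; L = 220 mm.
Weld metal: φR_n = 0.75 × 0.6 × 430 × 7.07 × 220 × 10⁻³ = 301 kN.
Base metal (shear rupture): φR_n = 0.75 × 0.6 × 510 × 12 × 220 × 10⁻³ = 605.9 kN.
Governing: weld metal.

φR_n ≈ 301 kN (weld metal governs)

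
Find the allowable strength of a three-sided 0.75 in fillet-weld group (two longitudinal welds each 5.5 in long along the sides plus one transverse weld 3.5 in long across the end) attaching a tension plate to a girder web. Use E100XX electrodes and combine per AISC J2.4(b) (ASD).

R_n/Ω ≈ 232 kips

E100XX → F_EXX = 100 ksi.
t_e = 0.707 × 0.75 = 0.5302 in.
R_nwl = 0.6 × 100 × 0.5302 × 11 = 350 kips (longitudinal, 2 welds).
R_nwt = 0.6 × 100 × 0.5302 × 3.5 = 111.4 kips (transverse, base value).
(i) R_nwl + R_nwt = 461.3 kips; (ii) 0.85 R_nwl + 1.5 R_nwt = 464.5 kips.
R_n = max = 464.5 kips [governs: (ii)]; R_n/Ω = 232.2 kips.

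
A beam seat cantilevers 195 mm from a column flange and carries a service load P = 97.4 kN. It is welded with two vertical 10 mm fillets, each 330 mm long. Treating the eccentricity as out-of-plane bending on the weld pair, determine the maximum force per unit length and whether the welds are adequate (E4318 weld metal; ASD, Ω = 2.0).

f_max ≈ 544 N/mm; adequate

E43XX → F_EXX = 430 MPa.
L_w = 2 × 330 = 660 mm; section modulus (unit throat) S = 2 × L²/6 = 36300 mm².
Direct shear f_v = P/L_w = 97.4×10³/660 = 147.6 N/mm.
Moment M = P × e = 97.4×10³ × 195 = 18993000 N·mm; bending f_b = M/S = 523.2 N/mm.
f_max = √(f_v² + f_b²) = √(147.6² + 523.2²) = 543.6 N/mm.
r_n/Ω = (1/2.0) × 0.6 × 430 × (0.707 × 10) = 912 N/mm → adequate.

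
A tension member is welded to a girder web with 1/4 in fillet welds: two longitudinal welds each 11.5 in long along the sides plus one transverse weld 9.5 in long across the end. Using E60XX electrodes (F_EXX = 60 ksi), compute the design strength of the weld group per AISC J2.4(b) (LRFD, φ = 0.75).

φR_n ≈ 161 kip

t_e = 0.707 × 0.25 = 0.1767 in.
R_nwl = 0.6 × 60 × 0.1767 × 23 = 146.3 kip (longitudinal, 2 welds).
R_nwt = 0.6 × 60 × 0.1767 × 9.5 = 60.45 kip (transverse, base value).
(i) R_nwl + R_nwt = 206.8 kip; (ii) 0.85 R_nwl + 1.5 R_nwt = 215.1 kip.
R_n = max = 215.1 kip [governs: (ii)]; φR_n = 161.3 kip.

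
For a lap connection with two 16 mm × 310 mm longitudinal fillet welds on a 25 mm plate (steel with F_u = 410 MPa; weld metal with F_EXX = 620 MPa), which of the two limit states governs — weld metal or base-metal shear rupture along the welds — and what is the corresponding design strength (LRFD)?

φR_n ≈ 1960 kN (weld metal governs)

t_e = 0.707 × 16 = 11.31 mm; L = 620 mm.
Weld metal: φR_n = 0.75 × 0.6 × 620 × 11.31 × 620 × 10⁻³ = 1957 kN.
Base metal (shear rupture): φR_n = 0.75 × 0.6 × 410 × 25 × 620 × 10⁻³ = 2860 kN.
Governing: weld metal.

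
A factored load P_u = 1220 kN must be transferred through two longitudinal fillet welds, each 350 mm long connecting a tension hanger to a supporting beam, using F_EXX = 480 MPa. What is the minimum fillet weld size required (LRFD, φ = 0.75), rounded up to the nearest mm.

Total weld length L = 700 mm.
Required throat t_e = P_u / (φ × 0.6 F_EXX × L) = 1220 / (0.75 × 0.6 × 480 × 700 × 10⁻³) = 8.069 mm.
Required leg w = t_e / 0.707 = 11.41 mm → use 12 mm.

w = 12 mm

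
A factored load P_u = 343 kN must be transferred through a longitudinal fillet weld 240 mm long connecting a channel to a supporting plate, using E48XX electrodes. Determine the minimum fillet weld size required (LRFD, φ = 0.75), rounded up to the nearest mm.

E48XX → F_EXX = 480 MPa.
Total weld length L = 240 mm.
Required throat t_e = P_u / (φ × 0.6 F_EXX × L) = 343 / (0.75 × 0.6 × 480 × 240 × 10⁻³) = 6.617 mm.
Required leg w = t_e / 0.707 = 9.359 mm → use 10 mm.

w = 10 mm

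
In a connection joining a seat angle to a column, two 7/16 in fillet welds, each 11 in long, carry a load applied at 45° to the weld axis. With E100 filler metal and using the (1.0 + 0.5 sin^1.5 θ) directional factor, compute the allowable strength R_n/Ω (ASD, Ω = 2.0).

E100XX → F_EXX = 100 ksi.
t_e = 0.707 × 0.4375 = 0.3093 in; A_we = 0.3093 × 22 = 6.805 in².
Directional factor: 1.0 + 0.5 sin^1.5(45°) = 1.297.
F_nw = 0.6 × 100 × 1.297 = 77.84 ksi.
R_n/Ω = (77.84 × 6.805) / 2.0 = 264.8 kips.

R_n/Ω ≈ 265 kips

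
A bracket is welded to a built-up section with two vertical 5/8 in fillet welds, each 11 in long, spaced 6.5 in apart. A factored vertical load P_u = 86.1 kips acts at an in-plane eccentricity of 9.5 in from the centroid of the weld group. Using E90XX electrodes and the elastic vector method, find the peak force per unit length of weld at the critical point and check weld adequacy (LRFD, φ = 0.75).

f_max ≈ 13.9 kip/in; adequate

E90XX → F_EXX = 90 ksi.
Total weld length L_w = 22 in. Treat welds as unit-width lines.
Polar moment about centroid: J = 2[d³/12 + d(b/2)²] = 2[11³/12 + 11×3.25²] = 454.2 in³.
Direct shear f_v = P/L_w = 86.1 / 22 = 3.914 kip/in (vertical).
Torsion M = P·e = 86.1 × 9.5 = 817.95 kip·in.
Critical point at (x, y) = (3.25, 5.5) from centroid. f_tx = M·y/J = 9.905 kip/in; f_ty = M·x/J = 5.853 kip/in.
Resultant f_max = √[f_tx² + (f_v + f_ty)²] = √[9.905² + (3.914 + 5.853)²] = 13.91 kip/in.
Capacity per unit length: φr_n = 0.75 × 0.6 × 90 × (0.707 × 0.625) = 17.9 kip/in.
13.91 ≤ 17.9 → adequate.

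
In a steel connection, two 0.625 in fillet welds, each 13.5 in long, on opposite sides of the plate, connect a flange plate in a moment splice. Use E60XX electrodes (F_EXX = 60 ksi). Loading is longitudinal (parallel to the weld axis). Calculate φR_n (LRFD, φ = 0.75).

Effective throat t_e = 0.707 × 0.625 = 0.4419 in.
Total length L = 27 in; A_we = 0.4419 × 27 = 11.93 in².
F_nw = 0.6 F_EXX = 0.6 × 60 = 36 ksi.
φR_n = 0.75 × 36 × 11.93 = 322.1 kips.

φR_n ≈ 322 kips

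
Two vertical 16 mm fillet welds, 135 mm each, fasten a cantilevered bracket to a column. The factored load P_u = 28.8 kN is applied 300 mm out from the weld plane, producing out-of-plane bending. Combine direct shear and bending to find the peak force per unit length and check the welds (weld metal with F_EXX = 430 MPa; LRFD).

f_max ≈ 1430 N/mm; adequate

L_w = 2 × 135 = 270 mm; section modulus (unit throat) S = 2 × L²/6 = 6075 mm².
Direct shear f_v = P/L_w = 28.8×10³/270 = 106.7 N/mm.
Moment M = P × e = 28.8×10³ × 300 = 8640000 N·mm; bending f_b = M/S = 1422 N/mm.
f_max = √(f_v² + f_b²) = √(106.7² + 1422²) = 1426 N/mm.
φr_n = 0.75 × 0.6 × 430 × (0.707 × 16) = 2189 N/mm → adequate.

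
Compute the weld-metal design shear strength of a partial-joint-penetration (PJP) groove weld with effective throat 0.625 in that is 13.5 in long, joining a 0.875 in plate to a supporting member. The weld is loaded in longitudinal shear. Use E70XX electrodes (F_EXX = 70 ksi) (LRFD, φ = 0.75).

Effective throat (given) t_e = 0.625 in.
A_we = 0.625 × 13.5 = 8.438 in².
F_nw = 0.6 F_EXX = 42 ksi.
φR_n = 0.75 × 42 × 8.438 = 265.8 kip.

φR_n ≈ 266 kip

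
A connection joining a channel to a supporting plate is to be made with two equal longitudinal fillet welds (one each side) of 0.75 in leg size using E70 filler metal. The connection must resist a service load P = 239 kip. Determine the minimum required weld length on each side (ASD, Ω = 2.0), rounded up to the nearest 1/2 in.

L = 11 in on each side

E70XX → F_EXX = 70 ksi.
Throat t_e = 0.707 × 0.75 = 0.5302 in.
r_n/Ω = (0.6 × 70 × 0.5302) / 2.0 = 11.14 kip/in.
L_req = P / (r_n/Ω) = 239 / 11.14 = 21.46 in total.
Per side: 21.46 / 2 = 10.73 in.
Round up → use L = 11 in on each side.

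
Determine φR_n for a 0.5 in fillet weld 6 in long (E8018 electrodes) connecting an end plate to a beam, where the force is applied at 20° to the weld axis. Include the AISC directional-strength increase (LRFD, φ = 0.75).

φR_n ≈ 84 kip

E80XX → F_EXX = 80 ksi.
t_e = 0.707 × 0.5 = 0.3535 in; A_we = 0.3535 × 6 = 2.121 in².
Directional factor: 1.0 + 0.5 sin^1.5(20°) = 1.1.
F_nw = 0.6 × 80 × 1.1 = 52.8 ksi.
φR_n = 0.75 × 52.8 × 2.121 = 83.99 kip.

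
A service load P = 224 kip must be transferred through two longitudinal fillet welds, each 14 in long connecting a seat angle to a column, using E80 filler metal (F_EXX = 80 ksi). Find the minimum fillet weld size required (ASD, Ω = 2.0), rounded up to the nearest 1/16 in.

w = 1/2 in

Total weld length L = 28 in.
Required throat t_e = P × Ω / (0.6 F_EXX × L) = 224 × 2.0 / (0.6 × 80 × 28) = 0.3333 in.
Required leg w = t_e / 0.707 = 0.4715 in → use 1/2 in.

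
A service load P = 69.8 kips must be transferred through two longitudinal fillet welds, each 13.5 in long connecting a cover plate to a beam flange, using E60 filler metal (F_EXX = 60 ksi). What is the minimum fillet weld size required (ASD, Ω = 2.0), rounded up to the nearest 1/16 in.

w = 1/4 in

Total weld length L = 27 in.
Required throat t_e = P × Ω / (0.6 F_EXX × L) = 69.8 × 2.0 / (0.6 × 60 × 27) = 0.1436 in.
Required leg w = t_e / 0.707 = 0.2031 in → use 1/4 in.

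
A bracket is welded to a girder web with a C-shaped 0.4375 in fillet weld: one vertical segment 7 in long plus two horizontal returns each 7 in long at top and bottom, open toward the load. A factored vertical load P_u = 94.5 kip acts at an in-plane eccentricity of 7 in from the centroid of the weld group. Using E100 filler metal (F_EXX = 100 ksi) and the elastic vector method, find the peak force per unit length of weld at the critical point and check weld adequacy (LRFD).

Total weld length L_w = 21 in. Treat welds as unit-width lines.
Centroid: x̄ = 2×7×3.5 / 21 = 2.333 in from the vertical weld.
Polar moment about centroid: J = I_x + I_y = [7³/12 + 2×7×3.5²] + [7×2.333² + 2(7³/12 + 7×1.167²)] = 314.4 in³.
Direct shear f_v = P/L_w = 94.5 / 21 = 4.5 kip/in (vertical).
Torsion M = P·e = 94.5 × 7 = 661.5 kip·in.
Critical point at (x, y) = (4.667, 3.5) from centroid. f_tx = M·y/J = 7.364 kip/in; f_ty = M·x/J = 9.818 kip/in.
Resultant f_max = √[f_tx² + (f_v + f_ty)²] = √[7.364² + (4.5 + 9.818)²] = 16.1 kip/in.
Capacity per unit length: φr_n = 0.75 × 0.6 × 100 × (0.707 × 0.4375) = 13.92 kip/in.
16.1 > 13.92 → NOT adequate.

f_max ≈ 16.1 kip/in; NOT adequate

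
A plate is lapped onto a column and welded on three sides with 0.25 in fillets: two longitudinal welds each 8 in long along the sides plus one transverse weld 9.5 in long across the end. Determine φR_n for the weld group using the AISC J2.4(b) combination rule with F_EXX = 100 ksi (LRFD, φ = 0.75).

φR_n ≈ 222 kip

t_e = 0.707 × 0.25 = 0.1767 in.
R_nwl = 0.6 × 100 × 0.1767 × 16 = 169.7 kip (longitudinal, 2 welds).
R_nwt = 0.6 × 100 × 0.1767 × 9.5 = 100.7 kip (transverse, base value).
(i) R_nwl + R_nwt = 270.4 kip; (ii) 0.85 R_nwl + 1.5 R_nwt = 295.3 kip.
R_n = max = 295.3 kip [governs: (ii)]; φR_n = 221.5 kip.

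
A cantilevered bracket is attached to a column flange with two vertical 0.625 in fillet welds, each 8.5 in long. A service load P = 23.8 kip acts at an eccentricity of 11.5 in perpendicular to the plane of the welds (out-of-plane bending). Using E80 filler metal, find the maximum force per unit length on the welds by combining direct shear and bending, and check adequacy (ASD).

f_max ≈ 11.5 kip/in; NOT adequate

E80XX → F_EXX = 80 ksi.
L_w = 2 × 8.5 = 17 in; section modulus (unit throat) S = 2 × L²/6 = 24.08 in².
Direct shear f_v = P/L_w = 23.8/17 = 1.4 kip/in.
Moment M = P × e = 23.8 × 11.5 = 273.7 kip·in; bending f_b = M/S = 11.36 kip/in.
f_max = √(f_v² + f_b²) = √(1.4² + 11.36²) = 11.45 kip/in.
r_n/Ω = (1/2.0) × 0.6 × 80 × (0.707 × 0.625) = 10.6 kip/in → NOT adequate.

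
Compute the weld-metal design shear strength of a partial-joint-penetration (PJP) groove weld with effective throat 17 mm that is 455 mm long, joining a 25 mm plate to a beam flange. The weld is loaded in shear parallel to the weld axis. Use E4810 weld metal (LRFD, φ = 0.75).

E48XX → F_EXX = 480 MPa.
Effective throat (given) t_e = 17 mm.
A_we = 17 × 455 = 7735 mm².
F_nw = 0.6 F_EXX = 288 MPa.
φR_n = 0.75 × 288 × 7735 × 10⁻³ = 1671 kN.

φR_n ≈ 1670 kN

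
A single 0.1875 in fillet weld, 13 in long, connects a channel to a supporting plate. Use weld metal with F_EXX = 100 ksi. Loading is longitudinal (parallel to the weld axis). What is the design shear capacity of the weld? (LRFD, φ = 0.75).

Effective throat t_e = 0.707 × 0.1875 = 0.1326 in.
Total length L = 13 in; A_we = 0.1326 × 13 = 1.723 in².
F_nw = 0.6 F_EXX = 0.6 × 100 = 60 ksi.
φR_n = 0.75 × 60 × 1.723 = 77.55 kip.

φR_n ≈ 77.5 kip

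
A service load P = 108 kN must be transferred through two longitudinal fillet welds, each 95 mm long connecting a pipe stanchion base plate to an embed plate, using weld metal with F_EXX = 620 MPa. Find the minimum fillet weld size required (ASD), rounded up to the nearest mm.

w = 5 mm

Total weld length L = 190 mm.
Required throat t_e = P × Ω / (0.6 F_EXX × L) = 108 × 2.0 / (0.6 × 620 × 190 × 10⁻³) = 3.056 mm.
Required leg w = t_e / 0.707 = 4.323 mm → use 5 mm.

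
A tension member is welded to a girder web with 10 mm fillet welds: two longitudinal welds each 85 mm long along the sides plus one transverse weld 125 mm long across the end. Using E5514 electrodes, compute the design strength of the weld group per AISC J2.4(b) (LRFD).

φR_n ≈ 581 kN

E55XX → F_EXX = 550 MPa.
t_e = 0.707 × 10 = 7.07 mm.
R_nwl = 0.6 × 550 × 7.07 × 170 × 10⁻³ = 396.6 kN (longitudinal, 2 welds).
R_nwt = 0.6 × 550 × 7.07 × 125 × 10⁻³ = 291.6 kN (transverse, base value).
(i) R_nwl + R_nwt = 688.3 kN; (ii) 0.85 R_nwl + 1.5 R_nwt = 774.6 kN.
R_n = max = 774.6 kN [governs: (ii)]; φR_n = 580.9 kN.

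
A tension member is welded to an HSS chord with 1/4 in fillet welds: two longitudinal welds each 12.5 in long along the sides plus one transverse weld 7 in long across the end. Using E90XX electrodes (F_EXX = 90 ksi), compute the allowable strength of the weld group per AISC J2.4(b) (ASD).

t_e = 0.707 × 0.25 = 0.1767 in.
R_nwl = 0.6 × 90 × 0.1767 × 25 = 238.6 kips (longitudinal, 2 welds).
R_nwt = 0.6 × 90 × 0.1767 × 7 = 66.81 kips (transverse, base value).
(i) R_nwl + R_nwt = 305.4 kips; (ii) 0.85 R_nwl + 1.5 R_nwt = 303 kips.
R_n = max = 305.4 kips [governs: (i)]; R_n/Ω = 152.7 kips.

R_n/Ω ≈ 153 kips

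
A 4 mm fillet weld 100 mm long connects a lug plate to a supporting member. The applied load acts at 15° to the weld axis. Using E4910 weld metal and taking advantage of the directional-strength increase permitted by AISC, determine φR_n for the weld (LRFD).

E49XX → F_EXX = 490 MPa.
t_e = 0.707 × 4 = 2.828 mm; A_we = 2.828 × 100 = 282.8 mm².
Directional factor: 1.0 + 0.5 sin^1.5(15°) = 1.066.
F_nw = 0.6 × 490 × 1.066 = 313.4 MPa.
φR_n = 0.75 × 313.4 × 282.8 × 10⁻³ = 66.46 kN.

φR_n ≈ 66.5 kN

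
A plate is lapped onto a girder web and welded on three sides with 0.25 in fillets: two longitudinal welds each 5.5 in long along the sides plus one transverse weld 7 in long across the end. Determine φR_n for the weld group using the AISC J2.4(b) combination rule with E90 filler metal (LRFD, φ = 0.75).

φR_n ≈ 142 kip

E90XX → F_EXX = 90 ksi.
t_e = 0.707 × 0.25 = 0.1767 in.
R_nwl = 0.6 × 90 × 0.1767 × 11 = 105 kip (longitudinal, 2 welds).
R_nwt = 0.6 × 90 × 0.1767 × 7 = 66.81 kip (transverse, base value).
(i) R_nwl + R_nwt = 171.8 kip; (ii) 0.85 R_nwl + 1.5 R_nwt = 189.5 kip.
R_n = max = 189.5 kip [governs: (ii)]; φR_n = 142.1 kip.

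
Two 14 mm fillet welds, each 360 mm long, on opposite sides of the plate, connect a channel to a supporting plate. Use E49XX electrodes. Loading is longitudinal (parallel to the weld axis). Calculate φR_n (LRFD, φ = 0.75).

φR_n ≈ 1570 kN

E49XX → F_EXX = 490 MPa.
Effective throat t_e = 0.707 × 14 = 9.898 mm.
Total length L = 720 mm; A_we = 9.898 × 720 = 7127 mm².
F_nw = 0.6 F_EXX = 0.6 × 490 = 294 MPa.
φR_n = 0.75 × 294 × 7127 × 10⁻³ = 1571 kN.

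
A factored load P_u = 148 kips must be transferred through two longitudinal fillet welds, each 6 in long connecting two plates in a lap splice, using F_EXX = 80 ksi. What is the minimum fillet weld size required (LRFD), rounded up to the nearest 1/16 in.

Total weld length L = 12 in.
Required throat t_e = P_u / (φ × 0.6 F_EXX × L) = 148 / (0.75 × 0.6 × 80 × 12) = 0.3426 in.
Required leg w = t_e / 0.707 = 0.4846 in → use 1/2 in.

w = 1/2 in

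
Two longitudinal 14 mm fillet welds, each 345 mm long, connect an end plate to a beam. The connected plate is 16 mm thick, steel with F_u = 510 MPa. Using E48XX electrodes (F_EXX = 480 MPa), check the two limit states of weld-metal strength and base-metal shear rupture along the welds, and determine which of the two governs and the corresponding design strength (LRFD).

t_e = 0.707 × 14 = 9.898 mm; L = 690 mm.
Weld metal: φR_n = 0.75 × 0.6 × 480 × 9.898 × 690 × 10⁻³ = 1475 kN.
Base metal (shear rupture): φR_n = 0.75 × 0.6 × 510 × 16 × 690 × 10⁻³ = 2534 kN.
Governing: weld metal.

φR_n ≈ 1480 kN (weld metal governs)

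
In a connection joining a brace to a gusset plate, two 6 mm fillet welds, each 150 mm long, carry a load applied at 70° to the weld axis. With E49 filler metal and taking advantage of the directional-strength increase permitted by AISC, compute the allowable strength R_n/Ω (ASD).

E49XX → F_EXX = 490 MPa.
t_e = 0.707 × 6 = 4.242 mm; A_we = 4.242 × 300 = 1273 mm².
Directional factor: 1.0 + 0.5 sin^1.5(70°) = 1.455.
F_nw = 0.6 × 490 × 1.455 = 427.9 MPa.
R_n/Ω = (427.9 × 1273) / 2.0 × 10⁻³ = 272.3 kN.

R_n/Ω ≈ 272 kN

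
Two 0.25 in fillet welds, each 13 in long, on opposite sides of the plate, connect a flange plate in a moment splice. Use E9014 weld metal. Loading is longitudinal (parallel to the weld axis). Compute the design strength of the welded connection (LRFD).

φR_n ≈ 186 kip

E90XX → F_EXX = 90 ksi.
Effective throat t_e = 0.707 × 0.25 = 0.1767 in.
Total length L = 26 in; A_we = 0.1767 × 26 = 4.595 in².
F_nw = 0.6 F_EXX = 0.6 × 90 = 54 ksi.
φR_n = 0.75 × 54 × 4.595 = 186.1 kip.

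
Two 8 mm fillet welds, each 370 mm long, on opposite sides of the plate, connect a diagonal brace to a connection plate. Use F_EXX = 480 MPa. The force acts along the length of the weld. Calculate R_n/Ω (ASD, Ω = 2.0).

R_n/Ω ≈ 603 kN

Effective throat t_e = 0.707 × 8 = 5.656 mm.
Total length L = 740 mm; A_we = 5.656 × 740 = 4185 mm².
F_nw = 0.6 F_EXX = 0.6 × 480 = 288 MPa.
R_n = 288 × 4185 × 10⁻³ = 1205 kN; R_n/Ω = 1205/2.0 = 602.7 kN.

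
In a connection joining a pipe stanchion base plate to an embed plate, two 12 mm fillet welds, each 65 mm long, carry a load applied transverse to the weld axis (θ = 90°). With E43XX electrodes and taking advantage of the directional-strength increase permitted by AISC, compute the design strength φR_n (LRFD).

E43XX → F_EXX = 430 MPa.
t_e = 0.707 × 12 = 8.484 mm; A_we = 8.484 × 130 = 1103 mm².
Directional factor: 1.0 + 0.5 sin^1.5(90°) = 1.5.
F_nw = 0.6 × 430 × 1.5 = 387 MPa.
φR_n = 0.75 × 387 × 1103 × 10⁻³ = 320.1 kN.

φR_n ≈ 320 kN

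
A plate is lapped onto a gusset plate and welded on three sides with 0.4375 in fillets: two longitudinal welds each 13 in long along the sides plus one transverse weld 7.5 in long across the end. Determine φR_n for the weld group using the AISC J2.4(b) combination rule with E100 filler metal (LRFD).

E100XX → F_EXX = 100 ksi.
t_e = 0.707 × 0.4375 = 0.3093 in.
R_nwl = 0.6 × 100 × 0.3093 × 26 = 482.5 kip (longitudinal, 2 welds).
R_nwt = 0.6 × 100 × 0.3093 × 7.5 = 139.2 kip (transverse, base value).
(i) R_nwl + R_nwt = 621.7 kip; (ii) 0.85 R_nwl + 1.5 R_nwt = 618.9 kip.
R_n = max = 621.7 kip [governs: (i)]; φR_n = 466.3 kip.

φR_n ≈ 466 kip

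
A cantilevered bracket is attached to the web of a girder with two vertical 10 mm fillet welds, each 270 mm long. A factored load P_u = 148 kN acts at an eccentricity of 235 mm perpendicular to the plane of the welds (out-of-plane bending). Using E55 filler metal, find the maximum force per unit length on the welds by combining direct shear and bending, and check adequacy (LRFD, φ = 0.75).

E55XX → F_EXX = 550 MPa.
L_w = 2 × 270 = 540 mm; section modulus (unit throat) S = 2 × L²/6 = 24300 mm².
Direct shear f_v = P/L_w = 148×10³/540 = 274.1 N/mm.
Moment M = P × e = 148×10³ × 235 = 34780000 N·mm; bending f_b = M/S = 1431 N/mm.
f_max = √(f_v² + f_b²) = √(274.1² + 1431²) = 1457 N/mm.
φr_n = 0.75 × 0.6 × 550 × (0.707 × 10) = 1750 N/mm → adequate.

f_max ≈ 1460 N/mm; adequate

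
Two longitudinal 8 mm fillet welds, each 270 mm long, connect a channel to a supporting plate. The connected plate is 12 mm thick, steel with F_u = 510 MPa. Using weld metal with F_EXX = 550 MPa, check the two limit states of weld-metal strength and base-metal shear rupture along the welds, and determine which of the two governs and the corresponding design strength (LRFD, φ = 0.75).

φR_n ≈ 756 kN (weld metal governs)

t_e = 0.707 × 8 = 5.656 mm; L = 540 mm.
Weld metal: φR_n = 0.75 × 0.6 × 550 × 5.656 × 540 × 10⁻³ = 755.9 kN.
Base metal (shear rupture): φR_n = 0.75 × 0.6 × 510 × 12 × 540 × 10⁻³ = 1487 kN.
Governing: weld metal.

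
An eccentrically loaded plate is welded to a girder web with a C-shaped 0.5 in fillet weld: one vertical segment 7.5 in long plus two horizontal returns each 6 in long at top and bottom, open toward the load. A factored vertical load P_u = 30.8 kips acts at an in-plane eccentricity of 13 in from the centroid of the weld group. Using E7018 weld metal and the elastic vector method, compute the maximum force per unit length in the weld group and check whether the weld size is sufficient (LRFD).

f_max ≈ 9.19 kip/in; adequate

E70XX → F_EXX = 70 ksi.
Total weld length L_w = 19.5 in. Treat welds as unit-width lines.
Centroid: x̄ = 2×6×3 / 19.5 = 1.846 in from the vertical weld.
Polar moment about centroid: J = I_x + I_y = [7.5³/12 + 2×6×3.75²] + [7.5×1.846² + 2(6³/12 + 6×1.154²)] = 281.4 in³.
Direct shear f_v = P/L_w = 30.8 / 19.5 = 1.579 kip/in (vertical).
Torsion M = P·e = 30.8 × 13 = 400.4 kip·in.
Critical point at (x, y) = (4.154, 3.75) from centroid. f_tx = M·y/J = 5.335 kip/in; f_ty = M·x/J = 5.91 kip/in.
Resultant f_max = √[f_tx² + (f_v + f_ty)²] = √[5.335² + (1.579 + 5.91)²] = 9.195 kip/in.
Capacity per unit length: φr_n = 0.75 × 0.6 × 70 × (0.707 × 0.5) = 11.14 kip/in.
9.195 ≤ 11.14 → adequate.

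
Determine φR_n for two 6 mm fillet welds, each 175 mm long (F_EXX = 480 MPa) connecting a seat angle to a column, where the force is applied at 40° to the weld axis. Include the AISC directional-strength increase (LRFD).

φR_n ≈ 403 kN

t_e = 0.707 × 6 = 4.242 mm; A_we = 4.242 × 350 = 1485 mm².
Directional factor: 1.0 + 0.5 sin^1.5(40°) = 1.258.
F_nw = 0.6 × 480 × 1.258 = 362.2 MPa.
φR_n = 0.75 × 362.2 × 1485 × 10⁻³ = 403.3 kN.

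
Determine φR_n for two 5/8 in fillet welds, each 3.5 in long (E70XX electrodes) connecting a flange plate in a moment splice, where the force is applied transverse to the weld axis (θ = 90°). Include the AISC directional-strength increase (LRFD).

φR_n ≈ 146 kips

E70XX → F_EXX = 70 ksi.
t_e = 0.707 × 0.625 = 0.4419 in; A_we = 0.4419 × 7 = 3.093 in².
Directional factor: 1.0 + 0.5 sin^1.5(90°) = 1.5.
F_nw = 0.6 × 70 × 1.5 = 63 ksi.
φR_n = 0.75 × 63 × 3.093 = 146.2 kips.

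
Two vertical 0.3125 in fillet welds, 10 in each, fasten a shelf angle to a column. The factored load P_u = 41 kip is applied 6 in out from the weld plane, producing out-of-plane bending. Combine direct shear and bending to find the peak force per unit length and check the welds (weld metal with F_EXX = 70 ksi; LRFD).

L_w = 2 × 10 = 20 in; section modulus (unit throat) S = 2 × L²/6 = 33.33 in².
Direct shear f_v = P/L_w = 41/20 = 2.05 kip/in.
Moment M = P × e = 41 × 6 = 246 kip·in; bending f_b = M/S = 7.38 kip/in.
f_max = √(f_v² + f_b²) = √(2.05² + 7.38²) = 7.659 kip/in.
φr_n = 0.75 × 0.6 × 70 × (0.707 × 0.3125) = 6.96 kip/in → NOT adequate.

f_max ≈ 7.66 kip/in; NOT adequate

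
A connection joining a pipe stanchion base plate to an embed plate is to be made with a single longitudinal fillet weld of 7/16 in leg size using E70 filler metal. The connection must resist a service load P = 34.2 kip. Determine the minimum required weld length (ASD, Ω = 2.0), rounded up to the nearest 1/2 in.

E70XX → F_EXX = 70 ksi.
Throat t_e = 0.707 × 0.4375 = 0.3093 in.
r_n/Ω = (0.6 × 70 × 0.3093) / 2.0 = 6.496 kip/in.
L_req = P / (r_n/Ω) = 34.2 / 6.496 = 5.265 in total.
Round up → use L = 5.5 in.

L = 5.5 in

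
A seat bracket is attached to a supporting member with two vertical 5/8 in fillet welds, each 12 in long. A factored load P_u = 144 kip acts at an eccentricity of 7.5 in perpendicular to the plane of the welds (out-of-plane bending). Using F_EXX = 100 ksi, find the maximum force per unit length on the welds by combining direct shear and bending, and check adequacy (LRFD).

f_max ≈ 23.3 kip/in; NOT adequate

L_w = 2 × 12 = 24 in; section modulus (unit throat) S = 2 × L²/6 = 48 in².
Direct shear f_v = P/L_w = 144/24 = 6 kip/in.
Moment M = P × e = 144 × 7.5 = 1080 kip·in; bending f_b = M/S = 22.5 kip/in.
f_max = √(f_v² + f_b²) = √(6² + 22.5²) = 23.29 kip/in.
φr_n = 0.75 × 0.6 × 100 × (0.707 × 0.625) = 19.88 kip/in → NOT adequate.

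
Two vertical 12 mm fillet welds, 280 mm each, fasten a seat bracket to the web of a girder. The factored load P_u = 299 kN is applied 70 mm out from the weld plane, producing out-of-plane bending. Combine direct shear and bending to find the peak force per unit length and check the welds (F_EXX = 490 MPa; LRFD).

L_w = 2 × 280 = 560 mm; section modulus (unit throat) S = 2 × L²/6 = 26130 mm².
Direct shear f_v = P/L_w = 299×10³/560 = 533.9 N/mm.
Moment M = P × e = 299×10³ × 70 = 20930000 N·mm; bending f_b = M/S = 800.9 N/mm.
f_max = √(f_v² + f_b²) = √(533.9² + 800.9²) = 962.6 N/mm.
φr_n = 0.75 × 0.6 × 490 × (0.707 × 12) = 1871 N/mm → adequate.

f_max ≈ 963 N/mm; adequate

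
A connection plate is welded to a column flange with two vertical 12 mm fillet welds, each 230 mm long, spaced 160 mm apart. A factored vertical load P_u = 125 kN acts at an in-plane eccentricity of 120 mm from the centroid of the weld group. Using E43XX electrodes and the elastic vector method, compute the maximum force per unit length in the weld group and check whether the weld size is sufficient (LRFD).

f_max ≈ 619 N/mm; adequate

E43XX → F_EXX = 430 MPa.
Total weld length L_w = 460 mm. Treat welds as unit-width lines.
Polar moment about centroid: J = 2[d³/12 + d(b/2)²] = 2[230³/12 + 230×80²] = 4972000 mm³.
Direct shear f_v = P/L_w = 125×10³ / 460 = 271.7 N/mm (vertical).
Torsion M = P·e = 125×10³ × 120 = 15000000 N·mm.
Critical point at (x, y) = (80, 115) from centroid. f_tx = M·y/J = 347 N/mm; f_ty = M·x/J = 241.4 N/mm.
Resultant f_max = √[f_tx² + (f_v + f_ty)²] = √[347² + (271.7 + 241.4)²] = 619.4 N/mm.
Capacity per unit length: φr_n = 0.75 × 0.6 × 430 × (0.707 × 12) = 1642 N/mm.
619.4 ≤ 1642 → adequate.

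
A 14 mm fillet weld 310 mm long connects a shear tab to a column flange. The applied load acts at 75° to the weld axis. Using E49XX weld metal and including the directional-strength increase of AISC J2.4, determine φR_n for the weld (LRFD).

φR_n ≈ 998 kN

E49XX → F_EXX = 490 MPa.
t_e = 0.707 × 14 = 9.898 mm; A_we = 9.898 × 310 = 3068 mm².
Directional factor: 1.0 + 0.5 sin^1.5(75°) = 1.475.
F_nw = 0.6 × 490 × 1.475 = 433.6 MPa.
φR_n = 0.75 × 433.6 × 3068 × 10⁻³ = 997.7 kN.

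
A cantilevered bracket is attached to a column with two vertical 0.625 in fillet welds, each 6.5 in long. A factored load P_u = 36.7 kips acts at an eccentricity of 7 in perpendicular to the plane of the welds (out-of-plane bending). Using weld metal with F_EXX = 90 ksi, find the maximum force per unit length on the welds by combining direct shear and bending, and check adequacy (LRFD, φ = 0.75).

L_w = 2 × 6.5 = 13 in; section modulus (unit throat) S = 2 × L²/6 = 14.08 in².
Direct shear f_v = P/L_w = 36.7/13 = 2.823 kip/in.
Moment M = P × e = 36.7 × 7 = 256.9 kip·in; bending f_b = M/S = 18.24 kip/in.
f_max = √(f_v² + f_b²) = √(2.823² + 18.24²) = 18.46 kip/in.
φr_n = 0.75 × 0.6 × 90 × (0.707 × 0.625) = 17.9 kip/in → NOT adequate.

f_max ≈ 18.5 kip/in; NOT adequate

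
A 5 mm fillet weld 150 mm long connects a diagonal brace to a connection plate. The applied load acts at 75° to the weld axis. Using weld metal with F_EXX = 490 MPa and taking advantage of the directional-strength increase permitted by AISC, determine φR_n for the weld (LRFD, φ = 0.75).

φR_n ≈ 172 kN

t_e = 0.707 × 5 = 3.535 mm; A_we = 3.535 × 150 = 530.2 mm².
Directional factor: 1.0 + 0.5 sin^1.5(75°) = 1.475.
F_nw = 0.6 × 490 × 1.475 = 433.6 MPa.
φR_n = 0.75 × 433.6 × 530.2 × 10⁻³ = 172.4 kN.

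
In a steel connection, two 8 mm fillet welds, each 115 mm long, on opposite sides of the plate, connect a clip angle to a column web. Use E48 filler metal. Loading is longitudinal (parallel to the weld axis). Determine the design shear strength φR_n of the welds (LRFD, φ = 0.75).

φR_n ≈ 281 kN

E48XX → F_EXX = 480 MPa.
Effective throat t_e = 0.707 × 8 = 5.656 mm.
Total length L = 230 mm; A_we = 5.656 × 230 = 1301 mm².
F_nw = 0.6 F_EXX = 0.6 × 480 = 288 MPa.
φR_n = 0.75 × 288 × 1301 × 10⁻³ = 281 kN.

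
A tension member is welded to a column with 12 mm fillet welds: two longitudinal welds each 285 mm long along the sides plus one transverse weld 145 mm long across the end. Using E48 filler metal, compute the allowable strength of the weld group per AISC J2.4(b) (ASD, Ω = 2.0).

R_n/Ω ≈ 874 kN

E48XX → F_EXX = 480 MPa.
t_e = 0.707 × 12 = 8.484 mm.
R_nwl = 0.6 × 480 × 8.484 × 570 × 10⁻³ = 1393 kN (longitudinal, 2 welds).
R_nwt = 0.6 × 480 × 8.484 × 145 × 10⁻³ = 354.3 kN (transverse, base value).
(i) R_nwl + R_nwt = 1747 kN; (ii) 0.85 R_nwl + 1.5 R_nwt = 1715 kN.
R_n = max = 1747 kN [governs: (i)]; R_n/Ω = 873.5 kN.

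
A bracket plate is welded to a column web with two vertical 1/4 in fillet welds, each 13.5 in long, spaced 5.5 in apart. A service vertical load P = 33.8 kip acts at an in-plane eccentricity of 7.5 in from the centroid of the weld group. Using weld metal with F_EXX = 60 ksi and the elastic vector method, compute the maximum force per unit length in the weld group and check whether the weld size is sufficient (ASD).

f_max ≈ 3.67 kip/in; NOT adequate

Total weld length L_w = 27 in. Treat welds as unit-width lines.
Polar moment about centroid: J = 2[d³/12 + d(b/2)²] = 2[13.5³/12 + 13.5×2.75²] = 614.2 in³.
Direct shear f_v = P/L_w = 33.8 / 27 = 1.252 kip/in (vertical).
Torsion M = P·e = 33.8 × 7.5 = 253.5 kip·in.
Critical point at (x, y) = (2.75, 6.75) from centroid. f_tx = M·y/J = 2.786 kip/in; f_ty = M·x/J = 1.135 kip/in.
Resultant f_max = √[f_tx² + (f_v + f_ty)²] = √[2.786² + (1.252 + 1.135)²] = 3.668 kip/in.
Capacity per unit length: r_n/Ω = (1/2.0) × 0.6 × 60 × (0.707 × 0.25) = 3.181 kip/in.
3.668 > 3.181 → NOT adequate.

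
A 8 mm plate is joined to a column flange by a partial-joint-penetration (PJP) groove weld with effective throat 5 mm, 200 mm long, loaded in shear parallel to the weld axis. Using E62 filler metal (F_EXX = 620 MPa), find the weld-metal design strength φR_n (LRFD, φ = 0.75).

φR_n ≈ 279 kN

Effective throat (given) t_e = 5 mm.
A_we = 5 × 200 = 1000 mm².
F_nw = 0.6 F_EXX = 372 MPa.
φR_n = 0.75 × 372 × 1000 × 10⁻³ = 279 kN.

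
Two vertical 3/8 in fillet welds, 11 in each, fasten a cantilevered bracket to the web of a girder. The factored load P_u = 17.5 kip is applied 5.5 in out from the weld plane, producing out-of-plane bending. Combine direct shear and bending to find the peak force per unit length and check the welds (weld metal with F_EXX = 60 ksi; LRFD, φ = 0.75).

f_max ≈ 2.52 kip/in; adequate

L_w = 2 × 11 = 22 in; section modulus (unit throat) S = 2 × L²/6 = 40.33 in².
Direct shear f_v = P/L_w = 17.5/22 = 0.7955 kip/in.
Moment M = P × e = 17.5 × 5.5 = 96.25 kip·in; bending f_b = M/S = 2.386 kip/in.
f_max = √(f_v² + f_b²) = √(0.7955² + 2.386²) = 2.515 kip/in.
φr_n = 0.75 × 0.6 × 60 × (0.707 × 0.375) = 7.158 kip/in → adequate.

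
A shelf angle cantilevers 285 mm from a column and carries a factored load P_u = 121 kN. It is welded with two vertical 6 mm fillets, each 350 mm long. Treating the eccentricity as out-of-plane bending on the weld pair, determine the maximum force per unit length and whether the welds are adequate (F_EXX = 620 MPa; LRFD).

f_max ≈ 862 N/mm; adequate

L_w = 2 × 350 = 700 mm; section modulus (unit throat) S = 2 × L²/6 = 40830 mm².
Direct shear f_v = P/L_w = 121×10³/700 = 172.9 N/mm.
Moment M = P × e = 121×10³ × 285 = 34485000 N·mm; bending f_b = M/S = 844.5 N/mm.
f_max = √(f_v² + f_b²) = √(172.9² + 844.5²) = 862 N/mm.
φr_n = 0.75 × 0.6 × 620 × (0.707 × 6) = 1184 N/mm → adequate.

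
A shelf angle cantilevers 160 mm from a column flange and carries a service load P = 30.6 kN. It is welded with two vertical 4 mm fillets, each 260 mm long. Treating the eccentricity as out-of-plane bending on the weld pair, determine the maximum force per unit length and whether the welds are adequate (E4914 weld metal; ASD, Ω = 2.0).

f_max ≈ 225 N/mm; adequate

E49XX → F_EXX = 490 MPa.
L_w = 2 × 260 = 520 mm; section modulus (unit throat) S = 2 × L²/6 = 22530 mm².
Direct shear f_v = P/L_w = 30.6×10³/520 = 58.85 N/mm.
Moment M = P × e = 30.6×10³ × 160 = 4896000 N·mm; bending f_b = M/S = 217.3 N/mm.
f_max = √(f_v² + f_b²) = √(58.85² + 217.3²) = 225.1 N/mm.
r_n/Ω = (1/2.0) × 0.6 × 490 × (0.707 × 4) = 415.7 N/mm → adequate.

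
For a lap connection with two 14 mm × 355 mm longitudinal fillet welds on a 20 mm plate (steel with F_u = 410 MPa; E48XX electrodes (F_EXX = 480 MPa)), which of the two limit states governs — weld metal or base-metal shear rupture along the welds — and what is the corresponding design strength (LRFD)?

t_e = 0.707 × 14 = 9.898 mm; L = 710 mm.
Weld metal: φR_n = 0.75 × 0.6 × 480 × 9.898 × 710 × 10⁻³ = 1518 kN.
Base metal (shear rupture): φR_n = 0.75 × 0.6 × 410 × 20 × 710 × 10⁻³ = 2620 kN.
Governing: weld metal.

φR_n ≈ 1520 kN (weld metal governs)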